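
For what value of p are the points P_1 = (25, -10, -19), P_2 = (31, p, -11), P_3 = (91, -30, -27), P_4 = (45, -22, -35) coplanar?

Normal to plane P_1P_3P_4: n = (224, 896, -392); plane equation n·P = 4088.
Requiring n·P_2 = 4088: (896)p + (11256) = 4088.
So p = -8.

-8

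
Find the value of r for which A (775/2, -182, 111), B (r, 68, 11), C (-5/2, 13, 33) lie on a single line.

-225/2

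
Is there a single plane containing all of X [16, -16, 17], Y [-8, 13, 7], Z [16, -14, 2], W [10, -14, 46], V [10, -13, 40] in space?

No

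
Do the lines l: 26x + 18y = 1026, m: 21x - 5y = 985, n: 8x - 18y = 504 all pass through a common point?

Intersecting l and m: solving the 2×2 system gives (x, y) = (45, -8).
Substitute into n: (8)(45) + (-18)(-8) = 504.
This equals 504, so (45, -8) lies on all three lines and they are concurrent.

Yes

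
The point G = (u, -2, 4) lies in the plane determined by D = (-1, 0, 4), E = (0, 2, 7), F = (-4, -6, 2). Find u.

-2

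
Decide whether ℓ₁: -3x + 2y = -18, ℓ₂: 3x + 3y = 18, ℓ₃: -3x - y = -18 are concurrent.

Yes

Intersecting ℓ₁ and ℓ₂: solving the 2×2 system gives (x, y) = (6, 0).
Substitute into ℓ₃: (-3)(6) + (-1)(0) = -18.
This equals -18, so (6, 0) lies on all three lines and they are concurrent.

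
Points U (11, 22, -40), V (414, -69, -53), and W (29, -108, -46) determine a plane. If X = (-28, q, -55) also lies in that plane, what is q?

The plane through U, V, W has equation −1144x + 2184y − 50752z = 2065544.
Substituting X: (2184)q + (2823392) = 2065544, so q = -347.

-347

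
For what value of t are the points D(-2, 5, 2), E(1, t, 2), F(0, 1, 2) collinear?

-1

Direction DF = (2, -4, 0). From the x-coordinate of E, the parameter along the line is τ = (1 − (-2))/2 = 3/2.
Then t = 5 + 3/2·(-4) = -1.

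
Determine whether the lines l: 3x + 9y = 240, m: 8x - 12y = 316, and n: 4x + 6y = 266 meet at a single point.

Lines aᵢx + bᵢy = cᵢ with pairwise distinct directions are concurrent exactly when det[aᵢ bᵢ cᵢ] = 0.
Here the determinant is 0.
It vanishes, so the lines are concurrent at (53, 9).

Yes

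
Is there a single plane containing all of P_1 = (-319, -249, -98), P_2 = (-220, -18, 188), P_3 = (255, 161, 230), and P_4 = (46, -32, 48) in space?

Yes

The four points are coplanar iff the 3×3 determinant with rows P_1P_2, P_1P_3, P_1P_4 is zero.
Rows: (99, 231, 286), (574, 410, 328), (365, 217, 146).
Expanding along the first row: (99)(-11316) − (231)(-35916) + (286)(-25092) = 0.
Zero determinant ⇒ coplanar.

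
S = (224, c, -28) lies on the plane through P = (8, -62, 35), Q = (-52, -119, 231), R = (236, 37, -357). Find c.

-71

Coplanarity requires PQ · (PR × PS) = 0.
PQ = (-60, -57, 196), PR = (228, 99, -392); the triple product is linear in c with coefficient 21168 and constant term 1502928.
Setting it to zero: c = -71.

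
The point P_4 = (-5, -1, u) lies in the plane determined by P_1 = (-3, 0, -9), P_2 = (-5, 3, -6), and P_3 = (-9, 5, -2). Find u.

-8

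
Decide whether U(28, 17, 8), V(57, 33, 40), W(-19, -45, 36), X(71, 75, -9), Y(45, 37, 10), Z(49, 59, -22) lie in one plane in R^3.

The plane through U, V, W has normal n = UV × UW = (2432, -2316, -1046) and equation n·P = 20356.
Checking the remaining points: n·X = 8386, n·Y = 13288, n·Z = 5536.
Since n·X = 8386 ≠ 20356, X is off the plane and the points are not all coplanar.

No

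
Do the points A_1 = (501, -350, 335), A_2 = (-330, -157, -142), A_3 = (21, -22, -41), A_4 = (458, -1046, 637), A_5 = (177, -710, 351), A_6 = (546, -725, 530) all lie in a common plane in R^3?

No

The plane through A_1, A_2, A_3 has normal n = A_1A_2 × A_1A_3 = (83888, -83496, -179928) and equation n·P = 10975608.
Checking the remaining points: n·A_4 = 11143384, n·A_5 = 10975608, n·A_6 = 10975608.
Since n·A_4 = 11143384 ≠ 10975608, A_4 is off the plane and the points are not all coplanar.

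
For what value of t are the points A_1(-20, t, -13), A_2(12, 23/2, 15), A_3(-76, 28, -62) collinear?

35/2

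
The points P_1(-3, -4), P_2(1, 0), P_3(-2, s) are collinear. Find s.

Collinearity: (P_3 − P_1) must be parallel to (P_2 − P_1) = (4, 4).
Cross-multiplying the components: (s − (-4))·(4) = (1)·(4).
Solving gives s = -3.

-3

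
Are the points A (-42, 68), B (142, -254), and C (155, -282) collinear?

No

AB = (184, -322), AC = (197, -350).
If collinear, AC would be a scalar multiple of AB. But (184)·(-350) ≠ (-322)·(197) (difference -966), so they are not parallel; the points are not collinear.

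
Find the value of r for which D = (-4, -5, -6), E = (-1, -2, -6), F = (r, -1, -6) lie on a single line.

Direction DE = (3, 3, 0). From the y-coordinate of F, the parameter along the line is τ = (-1 − (-5))/3 = 4/3.
Then r = (-4) + 4/3·(3) = 0.

0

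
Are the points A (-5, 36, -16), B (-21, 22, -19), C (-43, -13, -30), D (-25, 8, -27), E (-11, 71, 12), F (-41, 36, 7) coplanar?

The plane through A, B, C has normal n = AB × AC = (49, -110, 252) and equation n·P = -8237.
Checking the remaining points: n·D = -8909, n·E = -5325, n·F = -4205.
Since n·D = -8909 ≠ -8237, D is off the plane and the points are not all coplanar.

No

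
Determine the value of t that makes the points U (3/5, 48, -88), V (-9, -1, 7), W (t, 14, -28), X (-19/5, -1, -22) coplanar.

-5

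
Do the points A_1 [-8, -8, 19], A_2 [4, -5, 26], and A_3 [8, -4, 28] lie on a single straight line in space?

No

A_1A_2 = (12, 3, 7), A_1A_3 = (16, 4, 9).
Comparing components 2 and 3: (3)(9) − (7)(4) = -1 ≠ 0, so A_1A_2 and A_1A_3 are not parallel and the points are not collinear.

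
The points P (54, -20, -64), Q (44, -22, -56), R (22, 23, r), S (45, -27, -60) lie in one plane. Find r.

Normal to plane PQS: n = (48, -32, 52); plane equation n·X = -96.
Requiring n·R = -96: (52)r + (320) = -96.
So r = -8.

-8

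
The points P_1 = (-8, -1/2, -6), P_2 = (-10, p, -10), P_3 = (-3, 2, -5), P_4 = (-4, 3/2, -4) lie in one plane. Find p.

-3/2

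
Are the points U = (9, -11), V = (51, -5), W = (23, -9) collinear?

Yes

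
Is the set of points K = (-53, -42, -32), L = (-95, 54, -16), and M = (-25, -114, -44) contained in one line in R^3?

No

KL = (-42, 96, 16), KM = (28, -72, -12).
Comparing components 3 and 1: (16)(28) − (-42)(-12) = -56 ≠ 0, so KL and KM are not parallel and the points are not collinear.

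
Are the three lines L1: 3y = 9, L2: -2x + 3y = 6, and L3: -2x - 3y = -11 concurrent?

No

Intersecting L1 and L2: solving the 2×2 system gives (x, y) = (3/2, 3).
Substitute into L3: (-2)(3/2) + (-3)(3) = -12.
But L3 requires -11 ≠ -12, so the three lines have no common point.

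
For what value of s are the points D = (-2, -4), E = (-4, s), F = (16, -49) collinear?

1

The three points are collinear iff det[DE; DF] = 0.
This determinant is linear in s: (-18)s + (18) = 0, so s = 1.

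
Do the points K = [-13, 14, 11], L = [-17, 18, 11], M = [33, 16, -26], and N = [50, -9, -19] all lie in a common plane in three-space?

No

A normal to the plane through K, L, M is n = KL × KM = (-148, -148, -192).
The plane has equation n·P = -2260. For N: n·N = -2420.
-2420 ≠ -2260, so N is off the plane.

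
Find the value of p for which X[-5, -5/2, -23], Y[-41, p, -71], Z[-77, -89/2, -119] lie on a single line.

Direction XZ = (-72, -42, -96). From the x-coordinate of Y, the parameter along the line is τ = (-41 − (-5))/(-72) = 1/2.
Then p = (-5/2) + 1/2·(-42) = -47/2.

-47/2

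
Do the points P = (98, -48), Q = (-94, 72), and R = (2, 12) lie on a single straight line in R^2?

Yes

PQ = (-192, 120), PR = (-96, 60).
det[PQ; PR] = (-192)(60) − (120)(-96) = 0.
The determinant is zero, so the points are collinear.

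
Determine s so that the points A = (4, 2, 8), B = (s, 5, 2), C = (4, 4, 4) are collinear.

Direction AC = (0, 2, -4). From the y-coordinate of B, the parameter along the line is τ = (5 − 2)/2 = 3/2.
Then s = 4 + 3/2·(0) = 4.

4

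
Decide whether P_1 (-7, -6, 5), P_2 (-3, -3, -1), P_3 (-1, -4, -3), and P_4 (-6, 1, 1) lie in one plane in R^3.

With P_1 as base: P_1P_2 = (4, 3, -6), P_1P_3 = (6, 2, -8), P_1P_4 = (1, 7, -4).
P_1P_3 × P_1P_4 = (48, 16, 40).
P_1P_2 · (P_1P_3 × P_1P_4) = 0.
The scalar triple product vanishes, so the four points are coplanar.

Yes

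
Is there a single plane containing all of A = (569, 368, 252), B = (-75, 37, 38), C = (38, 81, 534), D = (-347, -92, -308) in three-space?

No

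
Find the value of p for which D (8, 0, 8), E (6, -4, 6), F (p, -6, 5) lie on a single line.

5

Direction DE = (-2, -4, -2). From the y-coordinate of F, the parameter along the line is τ = (-6 − 0)/(-4) = 3/2.
Then p = 8 + 3/2·(-2) = 5.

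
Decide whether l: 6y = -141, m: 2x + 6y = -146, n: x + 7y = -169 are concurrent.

No

Intersecting l and m: solving the 2×2 system gives (x, y) = (-5/2, -47/2).
Substitute into n: (1)(-5/2) + (7)(-47/2) = -167.
But n requires -169 ≠ -167, so the three lines have no common point.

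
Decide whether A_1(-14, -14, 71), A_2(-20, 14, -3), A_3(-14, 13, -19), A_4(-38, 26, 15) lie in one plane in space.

Yes

A normal to the plane through A_1, A_2, A_3 is n = A_1A_2 × A_1A_3 = (-522, -540, -162).
The plane has equation n·P = 3366. For A_4: n·A_4 = 3366.
Equal, so A_4 lies in the plane and all four are coplanar.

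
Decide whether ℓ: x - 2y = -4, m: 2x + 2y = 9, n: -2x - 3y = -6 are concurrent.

Intersecting ℓ and m: solving the 2×2 system gives (x, y) = (5/3, 17/6).
Substitute into n: (-2)(5/3) + (-3)(17/6) = -71/6.
But n requires -6 ≠ -71/6, so the three lines have no common point.

No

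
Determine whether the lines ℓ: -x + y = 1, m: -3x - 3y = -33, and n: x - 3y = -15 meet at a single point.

Intersecting ℓ and m: solving the 2×2 system gives (x, y) = (5, 6).
Substitute into n: (1)(5) + (-3)(6) = -13.
But n requires -15 ≠ -13, so the three lines have no common point.

No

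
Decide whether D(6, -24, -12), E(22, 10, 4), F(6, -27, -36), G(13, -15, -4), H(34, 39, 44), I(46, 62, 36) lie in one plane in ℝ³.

No

The plane through D, E, F has normal n = DE × DF = (-768, 384, -48) and equation n·P = -13248.
Checking the remaining points: n·G = -15552, n·H = -13248, n·I = -13248.
Since n·G = -15552 ≠ -13248, G is off the plane and the points are not all coplanar.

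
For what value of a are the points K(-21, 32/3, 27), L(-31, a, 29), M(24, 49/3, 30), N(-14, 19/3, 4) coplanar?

Coplanarity ⇔ det[KL; KM; KN] = 0.
Expanding, this is linear in a: (1056)a + (-10560) = 0.
So a = 10.

10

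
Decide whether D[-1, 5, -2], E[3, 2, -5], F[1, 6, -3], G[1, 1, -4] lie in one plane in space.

A normal to the plane through D, E, F is n = DE × DF = (6, -2, 10).
The plane has equation n·P = -36. For G: n·G = -36.
Equal, so G lies in the plane and all four are coplanar.

Yes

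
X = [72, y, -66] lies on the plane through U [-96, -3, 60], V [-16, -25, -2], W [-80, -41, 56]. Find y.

-66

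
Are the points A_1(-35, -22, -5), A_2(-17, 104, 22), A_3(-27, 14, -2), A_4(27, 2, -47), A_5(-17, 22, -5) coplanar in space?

The plane through A_1, A_2, A_3 has normal n = A_1A_2 × A_1A_3 = (-594, 162, -360) and equation n·P = 19026.
Checking the remaining points: n·A_4 = 1206, n·A_5 = 15462.
Since n·A_4 = 1206 ≠ 19026, A_4 is off the plane and the points are not all coplanar.

No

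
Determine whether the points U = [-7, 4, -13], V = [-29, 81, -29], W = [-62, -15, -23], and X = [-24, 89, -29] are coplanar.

No

With U as base: UV = (-22, 77, -16), UW = (-55, -19, -10), UX = (-17, 85, -16).
UW × UX = (1154, -710, -4998).
UV · (UW × UX) = -90.
Since -90 ≠ 0, the four points are not coplanar.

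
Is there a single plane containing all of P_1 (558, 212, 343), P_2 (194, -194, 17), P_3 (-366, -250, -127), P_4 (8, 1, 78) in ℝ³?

With P_1 as base: P_1P_2 = (-364, -406, -326), P_1P_3 = (-924, -462, -470), P_1P_4 = (-550, -211, -265).
P_1P_3 × P_1P_4 = (23260, 13640, -59136).
P_1P_2 · (P_1P_3 × P_1P_4) = 5273856.
Since 5273856 ≠ 0, the four points are not coplanar.

No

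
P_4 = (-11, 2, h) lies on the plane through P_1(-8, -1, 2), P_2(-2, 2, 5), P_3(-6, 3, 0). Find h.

Coplanarity requires P_1P_2 · (P_1P_3 × P_1P_4) = 0.
P_1P_2 = (6, 3, 3), P_1P_3 = (2, 4, -2); the triple product is linear in h with coefficient 18 and constant term 72.
Setting it to zero: h = -4.

-4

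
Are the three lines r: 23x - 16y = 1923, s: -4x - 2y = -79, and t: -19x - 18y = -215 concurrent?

No

The three lines meet at one point iff the augmented coefficient matrix [aᵢ bᵢ cᵢ] has rank < 3, i.e. its determinant vanishes.
Here the determinant is 32310.
Nonzero, so no common point exists.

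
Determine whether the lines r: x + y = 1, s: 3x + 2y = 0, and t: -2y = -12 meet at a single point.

Intersecting r and s: solving the 2×2 system gives (x, y) = (-2, 3).
Substitute into t: (0)(-2) + (-2)(3) = -6.
But t requires -12 ≠ -6, so the three lines have no common point.

No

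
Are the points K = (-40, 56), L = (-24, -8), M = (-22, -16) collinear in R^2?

KL = (16, -64), KM = (18, -72).
det[KL; KM] = (16)(-72) − (-64)(18) = 0.
The determinant is zero, so the points are collinear.

Yes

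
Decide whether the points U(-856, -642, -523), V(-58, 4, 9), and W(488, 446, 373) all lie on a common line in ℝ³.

UV = (798, 646, 532), UW = (1344, 1088, 896).
Each component of UW is 32/19 times the corresponding component of UV, so UW = 32/19·UV and the points are collinear.

Yes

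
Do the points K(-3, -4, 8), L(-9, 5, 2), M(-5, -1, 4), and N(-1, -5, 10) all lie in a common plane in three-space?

No

With K as base: KL = (-6, 9, -6), KM = (-2, 3, -4), KN = (2, -1, 2).
KM × KN = (2, -4, -4).
KL · (KM × KN) = -24.
Since -24 ≠ 0, the four points are not coplanar.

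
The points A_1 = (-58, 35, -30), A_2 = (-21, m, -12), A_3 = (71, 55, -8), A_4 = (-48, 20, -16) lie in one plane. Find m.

25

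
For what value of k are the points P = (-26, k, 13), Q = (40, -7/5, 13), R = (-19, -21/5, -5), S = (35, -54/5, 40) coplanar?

-11

Coplanarity ⇔ det[PQ; PR; PS] = 0.
Expanding, this is linear in k: (-1683)k + (-18513) = 0.
So k = -11.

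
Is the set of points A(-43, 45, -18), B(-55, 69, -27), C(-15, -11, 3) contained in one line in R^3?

Yes

AB = (-12, 24, -9), AC = (28, -56, 21).
AB × AC = (0, 0, 0).
The cross product vanishes, so the three points are collinear.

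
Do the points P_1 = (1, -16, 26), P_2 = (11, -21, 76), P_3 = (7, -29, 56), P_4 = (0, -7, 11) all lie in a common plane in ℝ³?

With P_1 as base: P_1P_2 = (10, -5, 50), P_1P_3 = (6, -13, 30), P_1P_4 = (-1, 9, -15).
P_1P_3 × P_1P_4 = (-75, 60, 41).
P_1P_2 · (P_1P_3 × P_1P_4) = 1000.
Since 1000 ≠ 0, the four points are not coplanar.

No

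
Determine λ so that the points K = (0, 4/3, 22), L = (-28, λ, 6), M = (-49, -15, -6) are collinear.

-8

Direction KM = (-49, -49/3, -28). From the x-coordinate of L, the parameter along the line is τ = (-28 − 0)/(-49) = 4/7.
Then λ = 4/3 + 4/7·(-49/3) = -8.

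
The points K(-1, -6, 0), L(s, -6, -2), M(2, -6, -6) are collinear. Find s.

0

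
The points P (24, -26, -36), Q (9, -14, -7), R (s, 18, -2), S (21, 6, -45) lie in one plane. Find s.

0

The points are coplanar iff PQ · (PR × PS) = 0.
Expanding, this is linear in s: (1036)s + (0) = 0.
So s = 0.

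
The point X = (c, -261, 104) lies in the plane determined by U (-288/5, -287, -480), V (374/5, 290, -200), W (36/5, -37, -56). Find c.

The plane through U, V, W has equation 174648x − (189968/5)y − (21448/5)z = 14517232/5.
Substituting X: (174648)c + (47351056/5) = 14517232/5, so c = -188/5.

-188/5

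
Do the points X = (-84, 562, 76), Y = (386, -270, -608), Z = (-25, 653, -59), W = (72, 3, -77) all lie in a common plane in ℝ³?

No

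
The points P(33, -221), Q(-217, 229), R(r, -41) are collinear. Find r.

-67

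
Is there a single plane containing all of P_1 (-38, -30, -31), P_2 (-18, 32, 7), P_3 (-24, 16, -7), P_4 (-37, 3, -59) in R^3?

Yes

With P_1 as base: P_1P_2 = (20, 62, 38), P_1P_3 = (14, 46, 24), P_1P_4 = (1, 33, -28).
P_1P_3 × P_1P_4 = (-2080, 416, 416).
P_1P_2 · (P_1P_3 × P_1P_4) = 0.
The scalar triple product vanishes, so the four points are coplanar.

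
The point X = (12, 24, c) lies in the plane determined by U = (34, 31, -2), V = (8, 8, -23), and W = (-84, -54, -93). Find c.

A normal to the plane is n = UV × UW = (308, 112, -504).
X lies in the plane iff n · UX = 0.
This gives (-504)c + (-8568) = 0, so c = -17.

-17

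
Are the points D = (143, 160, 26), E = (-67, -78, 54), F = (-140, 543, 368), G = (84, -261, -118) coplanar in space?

No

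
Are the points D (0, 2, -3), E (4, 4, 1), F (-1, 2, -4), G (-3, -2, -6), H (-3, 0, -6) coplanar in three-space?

The plane through D, E, F has normal n = DE × DF = (-2, 0, 2) and equation n·P = -6.
Checking the remaining points: n·G = -6, n·H = -6.
All equal -6, so all 5 points lie in one plane.

Yes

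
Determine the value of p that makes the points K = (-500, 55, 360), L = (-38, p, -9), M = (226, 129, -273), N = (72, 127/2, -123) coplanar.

The points are coplanar iff KL · (KM × KN) = 0.
Expanding, this is linear in p: (-11418)p + (-57090) = 0.
So p = -5.

-5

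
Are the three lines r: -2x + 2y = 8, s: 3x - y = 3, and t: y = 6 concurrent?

Intersecting r and s: solving the 2×2 system gives (x, y) = (7/2, 15/2).
Substitute into t: (0)(7/2) + (1)(15/2) = 15/2.
But t requires 6 ≠ 15/2, so the three lines have no common point.

No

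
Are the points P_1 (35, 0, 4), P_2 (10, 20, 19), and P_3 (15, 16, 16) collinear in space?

Yes

P_1P_2 = (-25, 20, 15), P_1P_3 = (-20, 16, 12).
P_1P_2 × P_1P_3 = (0, 0, 0).
The cross product vanishes, so the three points are collinear.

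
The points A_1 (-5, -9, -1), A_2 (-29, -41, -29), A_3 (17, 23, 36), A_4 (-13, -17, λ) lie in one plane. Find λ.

Normal to plane A_1A_2A_3: n = (-288, 272, -64); plane equation n·P = -944.
Requiring n·A_4 = -944: (-64)λ + (-880) = -944.
So λ = 1.

1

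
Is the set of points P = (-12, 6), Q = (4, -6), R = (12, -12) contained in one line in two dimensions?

Yes

PQ = (16, -12), PR = (24, -18).
det[PQ; PR] = (16)(-18) − (-12)(24) = 0.
The determinant is zero, so the points are collinear.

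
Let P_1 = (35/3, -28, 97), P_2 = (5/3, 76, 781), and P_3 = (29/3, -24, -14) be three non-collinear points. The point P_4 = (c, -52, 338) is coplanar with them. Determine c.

56/3

A normal to the plane is n = P_1P_2 × P_1P_3 = (-14280, -2478, 168).
P_4 lies in the plane iff n · P_1P_4 = 0.
This gives (-14280)c + (266560) = 0, so c = 56/3.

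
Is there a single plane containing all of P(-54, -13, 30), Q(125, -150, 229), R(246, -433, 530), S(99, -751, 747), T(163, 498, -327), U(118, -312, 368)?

The plane through P, Q, R has normal n = PQ × PR = (15080, -29800, -34080) and equation n·X = -1449320.
Checking the remaining points: n·S = -1585040, n·T = -1238200, n·U = -1464400.
Since n·S = -1585040 ≠ -1449320, S is off the plane and the points are not all coplanar.

No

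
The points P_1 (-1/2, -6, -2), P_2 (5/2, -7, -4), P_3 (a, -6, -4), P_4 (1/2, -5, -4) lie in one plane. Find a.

Normal to plane P_1P_2P_4: n = (4, 4, 4); plane equation n·P = -34.
Requiring n·P_3 = -34: (4)a + (-40) = -34.
So a = 3/2.

3/2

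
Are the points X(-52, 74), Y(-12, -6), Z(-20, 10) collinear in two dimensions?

Yes

XY = (40, -80), XZ = (32, -64).
det[XY; XZ] = (40)(-64) − (-80)(32) = 0.
The determinant is zero, so the points are collinear.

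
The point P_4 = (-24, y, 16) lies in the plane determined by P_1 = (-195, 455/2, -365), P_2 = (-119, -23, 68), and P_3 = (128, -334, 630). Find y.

17

The plane through P_1, P_2, P_3 has equation −6118x + 64239y + (76475/2)z = 1850695.
Substituting P_4: (64239)y + (758632) = 1850695, so y = 17.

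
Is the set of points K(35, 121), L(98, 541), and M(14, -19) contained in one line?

Yes

KL = (63, 420), KM = (-21, -140).
Twice the signed area of △KLM is (63)(-140) − (420)(-21) = 0.
The triangle is degenerate (zero area), so the points are collinear.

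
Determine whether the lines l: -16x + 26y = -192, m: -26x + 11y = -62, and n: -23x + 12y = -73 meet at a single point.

Yes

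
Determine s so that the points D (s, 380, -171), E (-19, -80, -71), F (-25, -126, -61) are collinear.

41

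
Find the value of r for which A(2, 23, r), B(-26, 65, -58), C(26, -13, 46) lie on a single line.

Direction BC = (52, -78, 104). From the x-coordinate of A, the parameter along the line is τ = (2 − (-26))/52 = 7/13.
Then r = (-58) + 7/13·(104) = -2.

-2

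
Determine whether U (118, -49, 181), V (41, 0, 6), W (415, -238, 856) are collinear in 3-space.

Yes

UV = (-77, 49, -175), UW = (297, -189, 675).
UV × UW = (0, 0, 0).
The cross product vanishes, so the three points are collinear.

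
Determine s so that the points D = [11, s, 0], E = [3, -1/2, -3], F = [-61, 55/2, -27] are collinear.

Direction EF = (-64, 28, -24). From the x-coordinate of D, the parameter along the line is τ = (11 − 3)/(-64) = -1/8.
Then s = (-1/2) + (-1/8)·(28) = -4.

-4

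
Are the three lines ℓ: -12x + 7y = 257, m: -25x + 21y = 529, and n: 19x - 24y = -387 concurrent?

Intersecting ℓ and m: solving the 2×2 system gives (x, y) = (-22, -1).
Substitute into n: (19)(-22) + (-24)(-1) = -394.
But n requires -387 ≠ -394, so the three lines have no common point.

No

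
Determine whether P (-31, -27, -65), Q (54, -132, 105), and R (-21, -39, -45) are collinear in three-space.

PQ = (85, -105, 170), PR = (10, -12, 20).
PQ × PR = (-60, 0, 30).
The cross product is nonzero, so the points do not lie on one line.

No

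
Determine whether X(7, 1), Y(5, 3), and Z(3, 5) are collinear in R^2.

Yes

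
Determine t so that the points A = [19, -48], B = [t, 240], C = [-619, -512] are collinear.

The three points are collinear iff det[AB; AC] = 0.
This determinant is linear in t: (-464)t + (192560) = 0, so t = 415.

415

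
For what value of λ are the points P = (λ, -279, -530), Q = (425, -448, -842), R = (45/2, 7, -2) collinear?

551/2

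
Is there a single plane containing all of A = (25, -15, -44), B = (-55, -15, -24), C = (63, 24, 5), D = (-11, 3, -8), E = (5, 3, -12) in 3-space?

Yes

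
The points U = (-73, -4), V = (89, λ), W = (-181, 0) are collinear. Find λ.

-10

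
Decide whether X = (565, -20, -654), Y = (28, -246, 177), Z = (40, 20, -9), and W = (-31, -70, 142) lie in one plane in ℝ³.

No

The four points are coplanar iff the 3×3 determinant with rows XY, XZ, XW is zero.
Rows: (-537, -226, 831), (-525, 40, 645), (-596, -50, 796).
Expanding along the first row: (-537)(64090) − (-226)(-33480) + (831)(50090) = -358020.
Nonzero ⇒ not coplanar.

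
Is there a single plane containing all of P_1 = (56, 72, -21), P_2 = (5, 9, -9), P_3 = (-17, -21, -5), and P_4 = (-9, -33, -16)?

A normal to the plane through P_1, P_2, P_3 is n = P_1P_2 × P_1P_3 = (108, -60, 144).
The plane has equation n·P = -1296. For P_4: n·P_4 = -1296.
Equal, so P_4 lies in the plane and all four are coplanar.

Yes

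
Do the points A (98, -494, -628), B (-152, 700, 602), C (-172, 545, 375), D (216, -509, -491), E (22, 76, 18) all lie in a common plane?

No

The plane through A, B, C has normal n = AB × AC = (-80388, -81350, 62630) and equation n·P = -7022764.
Checking the remaining points: n·D = -6707988, n·E = -6823796.
Since n·D = -6707988 ≠ -7022764, D is off the plane and the points are not all coplanar.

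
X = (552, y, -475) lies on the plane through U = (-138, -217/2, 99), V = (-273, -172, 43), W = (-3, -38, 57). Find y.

The plane through U, V, W has equation 6615x − 13230y − 945z = 429030.
Substituting X: (-13230)y + (4100355) = 429030, so y = 555/2.

555/2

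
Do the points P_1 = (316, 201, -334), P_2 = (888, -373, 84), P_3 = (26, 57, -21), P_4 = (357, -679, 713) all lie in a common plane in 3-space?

A normal to the plane through P_1, P_2, P_3 is n = P_1P_2 × P_1P_3 = (-119470, -300256, -248828).
The plane has equation n·P = -14995424. For P_4: n·P_4 = -16191330.
-16191330 ≠ -14995424, so P_4 is off the plane.

No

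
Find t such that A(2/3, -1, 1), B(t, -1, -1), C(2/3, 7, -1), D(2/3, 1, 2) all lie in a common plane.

Normal to plane ACD: n = (12, 0, 0); plane equation n·P = 8.
Requiring n·B = 8: (12)t + (0) = 8.
So t = 2/3.

2/3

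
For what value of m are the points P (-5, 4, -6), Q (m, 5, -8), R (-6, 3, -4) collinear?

-4

Collinearity requires PQ × PR = 0; each component is linear in m.
The y-component gives (-2)m + (-8) = 0, so m = -4.
The remaining components then also vanish.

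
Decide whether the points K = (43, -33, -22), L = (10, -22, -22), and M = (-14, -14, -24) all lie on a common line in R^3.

No

KL = (-33, 11, 0), KM = (-57, 19, -2).
KL × KM = (-22, -66, 0).
The cross product is nonzero, so the points do not lie on one line.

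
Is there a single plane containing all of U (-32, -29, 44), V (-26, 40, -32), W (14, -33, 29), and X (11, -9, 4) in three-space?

No

The four points are coplanar iff the 3×3 determinant with rows UV, UW, UX is zero.
Rows: (6, 69, -76), (46, -4, -15), (43, 20, -40).
Expanding along the first row: (6)(460) − (69)(-1195) + (-76)(1092) = 2223.
Nonzero ⇒ not coplanar.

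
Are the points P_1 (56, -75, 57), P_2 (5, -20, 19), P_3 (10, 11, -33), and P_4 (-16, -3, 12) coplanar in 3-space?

Yes

The four points are coplanar iff the 3×3 determinant with rows P_1P_2, P_1P_3, P_1P_4 is zero.
Rows: (-51, 55, -38), (-46, 86, -90), (-72, 72, -45).
Expanding along the first row: (-51)(2610) − (55)(-4410) + (-38)(2880) = 0.
Zero determinant ⇒ coplanar.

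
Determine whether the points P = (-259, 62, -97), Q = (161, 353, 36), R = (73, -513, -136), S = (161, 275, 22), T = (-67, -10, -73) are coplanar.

No

The plane through P, Q, R has normal n = PQ × PR = (65126, 60536, -338112) and equation n·X = 19682462.
Checking the remaining points: n·S = 19694222, n·T = 19713374.
Since n·S = 19694222 ≠ 19682462, S is off the plane and the points are not all coplanar.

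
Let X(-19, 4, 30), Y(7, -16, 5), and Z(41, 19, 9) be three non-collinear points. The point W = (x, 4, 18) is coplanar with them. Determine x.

5

The plane through X, Y, Z has equation 795x − 954y + 1590z = 28779.
Substituting W: (795)x + (24804) = 28779, so x = 5.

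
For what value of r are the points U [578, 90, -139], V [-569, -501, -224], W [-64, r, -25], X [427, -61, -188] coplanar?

72

The points are coplanar iff UV · (UW × UX) = 0.
Expanding, this is linear in r: (43368)r + (-3122496) = 0.
So r = 72.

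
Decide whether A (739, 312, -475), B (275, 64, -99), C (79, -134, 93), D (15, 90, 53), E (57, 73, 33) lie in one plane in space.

Yes

The plane through A, B, C has normal n = AB × AC = (26832, 15392, 43264) and equation n·P = 4080752.
Checking the remaining points: n·D = 4080752, n·E = 4080752.
All equal 4080752, so all 5 points lie in one plane.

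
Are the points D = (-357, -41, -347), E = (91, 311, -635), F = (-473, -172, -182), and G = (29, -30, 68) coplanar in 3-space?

Yes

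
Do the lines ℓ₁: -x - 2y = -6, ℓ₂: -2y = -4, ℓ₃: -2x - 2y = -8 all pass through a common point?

Intersecting ℓ₁ and ℓ₂: solving the 2×2 system gives (x, y) = (2, 2).
Substitute into ℓ₃: (-2)(2) + (-2)(2) = -8.
This equals -8, so (2, 2) lies on all three lines and they are concurrent.

Yes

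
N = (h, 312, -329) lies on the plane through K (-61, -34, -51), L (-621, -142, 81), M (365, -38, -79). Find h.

A normal to the plane is n = KL × KM = (3552, 40552, 48248).
N lies in the plane iff n · KN = 0.
This gives (3552)h + (834720) = 0, so h = -235.

-235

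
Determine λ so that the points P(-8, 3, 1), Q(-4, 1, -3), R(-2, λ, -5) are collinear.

0

Direction PQ = (4, -2, -4). From the x-coordinate of R, the parameter along the line is τ = (-2 − (-8))/4 = 3/2.
Then λ = 3 + 3/2·(-2) = 0.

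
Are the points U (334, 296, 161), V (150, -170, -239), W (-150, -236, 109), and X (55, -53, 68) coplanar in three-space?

With U as base: UV = (-184, -466, -400), UW = (-484, -532, -52), UX = (-279, -349, -93).
UW × UX = (31328, -30504, 20488).
UV · (UW × UX) = 255312.
Since 255312 ≠ 0, the four points are not coplanar.

No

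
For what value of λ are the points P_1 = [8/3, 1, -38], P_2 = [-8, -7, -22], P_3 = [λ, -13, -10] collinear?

-16

Direction P_1P_2 = (-32/3, -8, 16). From the y-coordinate of P_3, the parameter along the line is τ = (-13 − 1)/(-8) = 7/4.
Then λ = 8/3 + 7/4·(-32/3) = -16.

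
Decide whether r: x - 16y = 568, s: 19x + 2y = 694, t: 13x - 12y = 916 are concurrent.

Intersecting r and s: solving the 2×2 system gives (x, y) = (40, -33).
Substitute into t: (13)(40) + (-12)(-33) = 916.
This equals 916, so (40, -33) lies on all three lines and they are concurrent.

Yes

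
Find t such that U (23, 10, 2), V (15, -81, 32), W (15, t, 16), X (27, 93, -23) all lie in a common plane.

Normal to plane UVX: n = (-215, -80, -300); plane equation n·P = -6345.
Requiring n·W = -6345: (-80)t + (-8025) = -6345.
So t = -21.

-21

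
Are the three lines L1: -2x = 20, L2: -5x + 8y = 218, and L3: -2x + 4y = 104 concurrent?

Yes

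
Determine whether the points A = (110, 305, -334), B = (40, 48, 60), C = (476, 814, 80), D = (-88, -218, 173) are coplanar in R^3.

With A as base: AB = (-70, -257, 394), AC = (366, 509, 414), AD = (-198, -523, 507).
AC × AD = (474585, -267534, -90636).
AB · (AC × AD) = -175296.
Since -175296 ≠ 0, the four points are not coplanar.

No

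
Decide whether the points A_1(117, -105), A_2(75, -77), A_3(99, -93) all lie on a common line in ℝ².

Yes

A_1A_2 = (-42, 28), A_1A_3 = (-18, 12).
Checking proportionality: A_1A_3 = 3/7·A_1A_2, so the vectors are parallel and the points are collinear.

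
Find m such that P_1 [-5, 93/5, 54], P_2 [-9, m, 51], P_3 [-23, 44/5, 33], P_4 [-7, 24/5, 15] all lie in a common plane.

17

The points are coplanar iff P_1P_2 · (P_1P_3 × P_1P_4) = 0.
Expanding, this is linear in m: (-660)m + (11220) = 0.
So m = 17.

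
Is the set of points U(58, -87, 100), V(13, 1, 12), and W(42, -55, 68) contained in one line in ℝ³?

UV = (-45, 88, -88), UW = (-16, 32, -32).
UV × UW = (0, -32, -32).
The cross product is nonzero, so the points do not lie on one line.

No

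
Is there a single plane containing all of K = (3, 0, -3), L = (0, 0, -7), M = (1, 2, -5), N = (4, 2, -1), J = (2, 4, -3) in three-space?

The plane through K, L, M has normal n = KL × KM = (8, 2, -6) and equation n·P = 42.
Checking the remaining points: n·N = 42, n·J = 42.
All equal 42, so all 5 points lie in one plane.

Yes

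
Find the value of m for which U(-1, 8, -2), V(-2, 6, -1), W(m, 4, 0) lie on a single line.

-3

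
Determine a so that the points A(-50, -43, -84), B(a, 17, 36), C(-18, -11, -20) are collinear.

10

Collinearity requires AB × AC = 0; each component is linear in a.
The y-component gives (-64)a + (640) = 0, so a = 10.
The remaining components then also vanish.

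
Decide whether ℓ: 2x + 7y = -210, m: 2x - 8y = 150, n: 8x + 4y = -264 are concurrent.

Yes

Intersecting ℓ and m: solving the 2×2 system gives (x, y) = (-21, -24).
Substitute into n: (8)(-21) + (4)(-24) = -264.
This equals -264, so (-21, -24) lies on all three lines and they are concurrent.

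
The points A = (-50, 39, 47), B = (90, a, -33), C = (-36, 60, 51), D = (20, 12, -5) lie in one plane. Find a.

29

Coplanarity ⇔ det[AB; AC; AD] = 0.
Expanding, this is linear in a: (1008)a + (-29232) = 0.
So a = 29.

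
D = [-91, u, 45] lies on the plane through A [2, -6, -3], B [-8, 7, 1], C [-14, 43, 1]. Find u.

-12

Coplanarity requires AB · (AC × AD) = 0.
AB = (-10, 13, 4), AC = (-16, 49, 4); the triple product is linear in u with coefficient -24 and constant term -288.
Setting it to zero: u = -12.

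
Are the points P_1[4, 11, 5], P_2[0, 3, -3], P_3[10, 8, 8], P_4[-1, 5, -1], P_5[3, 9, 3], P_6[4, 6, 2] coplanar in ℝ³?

No

The plane through P_1, P_2, P_3 has normal n = P_1P_2 × P_1P_3 = (-48, -36, 60) and equation n·P = -288.
Checking the remaining points: n·P_4 = -192, n·P_5 = -288, n·P_6 = -288.
Since n·P_4 = -192 ≠ -288, P_4 is off the plane and the points are not all coplanar.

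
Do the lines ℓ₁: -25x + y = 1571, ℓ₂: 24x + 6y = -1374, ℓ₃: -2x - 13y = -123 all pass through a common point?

No

The three lines meet at one point iff the augmented coefficient matrix [aᵢ bᵢ cᵢ] has rank < 3, i.e. its determinant vanishes.
Here the determinant is -600.
Nonzero, so no common point exists.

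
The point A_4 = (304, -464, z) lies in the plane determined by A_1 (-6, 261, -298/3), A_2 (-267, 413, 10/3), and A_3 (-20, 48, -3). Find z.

7/3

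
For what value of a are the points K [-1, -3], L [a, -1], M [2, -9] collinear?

-2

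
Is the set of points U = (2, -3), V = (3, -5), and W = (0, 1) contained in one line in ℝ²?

Yes

UV = (1, -2), UW = (-2, 4).
det[UV; UW] = (1)(4) − (-2)(-2) = 0.
The determinant is zero, so the points are collinear.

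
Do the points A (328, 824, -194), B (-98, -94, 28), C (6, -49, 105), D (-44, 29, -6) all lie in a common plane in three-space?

A normal to the plane through A, B, C is n = AB × AC = (-80676, 55890, 76302).
The plane has equation n·P = 4789044. For D: n·D = 4712742.
4712742 ≠ 4789044, so D is off the plane.

No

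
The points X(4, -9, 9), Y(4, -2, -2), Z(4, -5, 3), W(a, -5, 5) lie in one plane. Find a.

Coplanarity ⇔ det[XY; XZ; XW] = 0.
Expanding, this is linear in a: (2)a + (-8) = 0.
So a = 4.

4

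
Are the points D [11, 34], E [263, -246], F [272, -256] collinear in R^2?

DE = (252, -280), DF = (261, -290).
Twice the signed area of △DEF is (252)(-290) − (-280)(261) = 0.
The triangle is degenerate (zero area), so the points are collinear.

Yes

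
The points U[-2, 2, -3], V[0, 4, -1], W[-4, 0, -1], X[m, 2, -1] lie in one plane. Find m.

-2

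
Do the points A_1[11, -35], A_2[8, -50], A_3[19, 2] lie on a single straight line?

No

A_1A_2 = (-3, -15), A_1A_3 = (8, 37).
det[A_1A_2; A_1A_3] = (-3)(37) − (-15)(8) = 9.
The determinant is nonzero, so they are not collinear.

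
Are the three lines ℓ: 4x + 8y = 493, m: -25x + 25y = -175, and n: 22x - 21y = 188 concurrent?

Lines aᵢx + bᵢy = cᵢ with pairwise distinct directions are concurrent exactly when det[aᵢ bᵢ cᵢ] = 0.
Here the determinant is -1425.
Nonzero, so no common point exists.

No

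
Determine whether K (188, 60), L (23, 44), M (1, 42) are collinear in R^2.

KL = (-165, -16), KM = (-187, -18).
If collinear, KM would be a scalar multiple of KL. But (-165)·(-18) ≠ (-16)·(-187) (difference -22), so they are not parallel; the points are not collinear.

No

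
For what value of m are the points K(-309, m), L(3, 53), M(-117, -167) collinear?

-519

Collinearity: (K − L) must be parallel to (M − L) = (-120, -220).
Cross-multiplying the components: (m − 53)·(-120) = (-312)·(-220).
Solving gives m = -519.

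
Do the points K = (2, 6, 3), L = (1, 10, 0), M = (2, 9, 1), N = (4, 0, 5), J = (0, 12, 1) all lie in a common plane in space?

The plane through K, L, M has normal n = KL × KM = (1, -2, -3) and equation n·P = -19.
Checking the remaining points: n·N = -11, n·J = -27.
Since n·N = -11 ≠ -19, N is off the plane and the points are not all coplanar.

No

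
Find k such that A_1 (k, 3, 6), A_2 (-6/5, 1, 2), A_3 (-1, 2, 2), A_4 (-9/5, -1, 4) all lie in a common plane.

-6/5

The points are coplanar iff A_1A_2 · (A_1A_3 × A_1A_4) = 0.
Expanding, this is linear in k: (-2)k + (-12/5) = 0.
So k = -6/5.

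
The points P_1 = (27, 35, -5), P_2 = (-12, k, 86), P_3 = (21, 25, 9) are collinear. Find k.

-30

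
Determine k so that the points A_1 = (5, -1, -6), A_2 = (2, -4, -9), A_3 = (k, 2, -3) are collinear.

Direction A_1A_2 = (-3, -3, -3). From the y-coordinate of A_3, the parameter along the line is τ = (2 − (-1))/(-3) = -1.
Then k = 5 + (-1)·(-3) = 8.

8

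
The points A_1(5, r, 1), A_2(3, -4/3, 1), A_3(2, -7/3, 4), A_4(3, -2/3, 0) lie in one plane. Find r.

-10/3

The points are coplanar iff A_1A_2 · (A_1A_3 × A_1A_4) = 0.
Expanding, this is linear in r: (1)r + (10/3) = 0.
So r = -10/3.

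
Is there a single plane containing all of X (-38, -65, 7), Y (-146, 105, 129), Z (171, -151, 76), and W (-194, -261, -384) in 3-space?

No

A normal to the plane through X, Y, Z is n = XY × XZ = (22222, 32950, -26242).
The plane has equation n·P = -3169880. For W: n·W = -2834090.
-2834090 ≠ -3169880, so W is off the plane.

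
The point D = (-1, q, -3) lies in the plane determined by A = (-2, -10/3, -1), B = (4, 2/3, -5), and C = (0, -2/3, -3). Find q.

A normal to the plane is n = AB × AC = (8/3, 4, 8).
D lies in the plane iff n · AD = 0.
This gives (4)q + (0) = 0, so q = 0.

0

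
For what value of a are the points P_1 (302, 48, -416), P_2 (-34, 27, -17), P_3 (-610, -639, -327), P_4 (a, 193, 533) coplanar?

The points are coplanar iff P_1P_2 · (P_1P_3 × P_1P_4) = 0.
Expanding, this is linear in a: (272244)a + (70238952) = 0.
So a = -258.

-258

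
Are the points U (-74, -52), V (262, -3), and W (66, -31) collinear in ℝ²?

UV = (336, 49), UW = (140, 21).
det[UV; UW] = (336)(21) − (49)(140) = 196.
The determinant is nonzero, so they are not collinear.

No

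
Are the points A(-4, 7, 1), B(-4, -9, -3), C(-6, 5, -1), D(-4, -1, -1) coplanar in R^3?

Yes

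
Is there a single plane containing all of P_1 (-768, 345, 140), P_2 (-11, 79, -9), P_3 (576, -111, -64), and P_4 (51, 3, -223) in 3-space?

Yes

A normal to the plane through P_1, P_2, P_3 is n = P_1P_2 × P_1P_3 = (-13680, -45828, 12312).
The plane has equation n·P = -3580740. For P_4: n·P_4 = -3580740.
Equal, so P_4 lies in the plane and all four are coplanar.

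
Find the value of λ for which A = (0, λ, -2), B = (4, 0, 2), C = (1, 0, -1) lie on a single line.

0

Direction BC = (-3, 0, -3). From the x-coordinate of A, the parameter along the line is τ = (0 − 4)/(-3) = 4/3.
Then λ = 0 + 4/3·(0) = 0.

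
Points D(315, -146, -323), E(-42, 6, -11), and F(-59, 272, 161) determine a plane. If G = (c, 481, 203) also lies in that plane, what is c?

The plane through D, E, F has equation −56848x + 56100y − 92378z = 3740374.
Substituting G: (-56848)c + (8231366) = 3740374, so c = 79.

79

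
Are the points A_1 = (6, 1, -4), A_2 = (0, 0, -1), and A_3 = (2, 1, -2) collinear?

No

A_1A_2 = (-6, -1, 3), A_1A_3 = (-4, 0, 2).
A_1A_2 × A_1A_3 = (-2, 0, -4).
The cross product is nonzero, so the points do not lie on one line.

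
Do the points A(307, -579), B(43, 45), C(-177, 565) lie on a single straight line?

Yes

AB = (-264, 624), AC = (-484, 1144).
det[AB; AC] = (-264)(1144) − (624)(-484) = 0.
The determinant is zero, so the points are collinear.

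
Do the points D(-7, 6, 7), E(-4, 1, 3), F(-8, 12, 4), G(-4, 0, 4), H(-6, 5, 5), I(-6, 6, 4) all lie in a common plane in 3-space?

Yes

The plane through D, E, F has normal n = DE × DF = (39, 13, 13) and equation n·P = -104.
Checking the remaining points: n·G = -104, n·H = -104, n·I = -104.
All equal -104, so all 6 points lie in one plane.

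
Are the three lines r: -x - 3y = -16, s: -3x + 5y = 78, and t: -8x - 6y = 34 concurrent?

Yes

Lines aᵢx + bᵢy = cᵢ with pairwise distinct directions are concurrent exactly when det[aᵢ bᵢ cᵢ] = 0.
Here the determinant is 0.
It vanishes, so the lines are concurrent at (-11, 9).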